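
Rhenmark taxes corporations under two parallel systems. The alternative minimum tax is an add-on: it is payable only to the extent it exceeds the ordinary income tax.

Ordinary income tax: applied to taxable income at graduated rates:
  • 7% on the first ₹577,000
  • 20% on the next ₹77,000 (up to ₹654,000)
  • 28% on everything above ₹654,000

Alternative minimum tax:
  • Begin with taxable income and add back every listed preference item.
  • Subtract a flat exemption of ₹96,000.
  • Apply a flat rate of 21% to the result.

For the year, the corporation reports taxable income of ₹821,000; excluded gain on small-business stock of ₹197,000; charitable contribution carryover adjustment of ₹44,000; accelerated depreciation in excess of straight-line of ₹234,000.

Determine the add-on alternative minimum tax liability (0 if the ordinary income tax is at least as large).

₹149,450

Alternative minimum tax:
  Adjusted income: ₹821,000 + ₹197,000 + ₹44,000 + ₹234,000 = ₹1,296,000
  Less exemption ₹96,000 → base ₹1,200,000
  ₹1,200,000 × 21% = ₹252,000

Ordinary income tax:
  ₹577,000 × 7% = ₹40,390
  ₹77,000 × 20% = ₹15,400
  ₹167,000 × 28% = ₹46,760
  → ₹102,550

Excess of alternative minimum tax over ordinary income tax: ₹252,000 − ₹102,550 = ₹149,450.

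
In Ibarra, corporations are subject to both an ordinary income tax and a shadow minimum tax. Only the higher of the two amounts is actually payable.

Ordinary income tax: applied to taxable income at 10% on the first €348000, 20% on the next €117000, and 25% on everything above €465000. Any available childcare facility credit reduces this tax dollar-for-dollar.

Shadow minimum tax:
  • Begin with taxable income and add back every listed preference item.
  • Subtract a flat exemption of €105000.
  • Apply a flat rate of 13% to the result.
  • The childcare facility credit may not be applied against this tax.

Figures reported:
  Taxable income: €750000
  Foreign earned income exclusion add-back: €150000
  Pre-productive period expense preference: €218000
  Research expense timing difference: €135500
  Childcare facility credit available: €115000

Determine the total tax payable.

€149305

Ordinary income tax:
  €348000 × 10% = €34800
  €117000 × 20% = €23400
  €285000 × 25% = €71250
  → €129450
  Less childcare facility credit €115000 → €14450

Shadow minimum tax:
  Adjusted income: €750000 + €150000 + €218000 + €135500 = €1253500
  Less exemption €105000 → base €1148500
  €1148500 × 13% = €149305

€149305 > €14450, so the shadow minimum tax is the binding amount.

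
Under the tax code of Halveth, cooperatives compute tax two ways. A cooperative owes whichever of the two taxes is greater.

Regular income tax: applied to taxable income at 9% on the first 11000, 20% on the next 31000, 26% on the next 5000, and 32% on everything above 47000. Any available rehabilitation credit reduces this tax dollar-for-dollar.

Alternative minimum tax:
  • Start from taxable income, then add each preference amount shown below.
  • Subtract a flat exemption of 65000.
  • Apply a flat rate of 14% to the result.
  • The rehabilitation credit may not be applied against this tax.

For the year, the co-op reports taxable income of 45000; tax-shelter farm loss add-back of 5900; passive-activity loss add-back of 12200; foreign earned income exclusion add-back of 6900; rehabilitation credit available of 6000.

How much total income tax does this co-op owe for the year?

Regular income tax:
  11000 × 9% = 990
  31000 × 20% = 6200
  3000 × 26% = 780
  → 7970
  Less rehabilitation credit 6000 → 1970

Alternative minimum tax:
  Adjusted income: 45000 + 5900 + 12200 + 6900 = 70000
  Less exemption 65000 → base 5000
  5000 × 14% = 700

1970 > 700, so the regular income tax governs.

1970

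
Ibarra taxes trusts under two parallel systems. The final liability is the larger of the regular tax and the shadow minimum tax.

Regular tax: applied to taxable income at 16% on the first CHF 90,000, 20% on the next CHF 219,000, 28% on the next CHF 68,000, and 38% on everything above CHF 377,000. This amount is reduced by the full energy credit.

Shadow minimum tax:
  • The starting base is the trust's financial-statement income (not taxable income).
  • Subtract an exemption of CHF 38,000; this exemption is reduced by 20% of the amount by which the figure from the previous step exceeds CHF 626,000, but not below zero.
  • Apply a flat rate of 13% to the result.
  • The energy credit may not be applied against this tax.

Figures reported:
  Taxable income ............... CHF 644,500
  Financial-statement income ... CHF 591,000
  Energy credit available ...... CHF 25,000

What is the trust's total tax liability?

Regular tax:
  CHF 90,000 × 16% = CHF 14,400
  CHF 219,000 × 20% = CHF 43,800
  CHF 68,000 × 28% = CHF 19,040
  CHF 267,500 × 38% = CHF 101,650
  → CHF 178,890
  Less energy credit CHF 25,000 → CHF 153,890

Shadow minimum tax:
  Base (financial-statement income): CHF 591,000
  Exemption: CHF 591,000 ≤ CHF 626,000, so full CHF 38,000 applies
  Base: CHF 591,000 − CHF 38,000 = CHF 553,000
  CHF 553,000 × 13% = CHF 71,890

CHF 153,890 > CHF 71,890, so the regular tax governs.

CHF 153,890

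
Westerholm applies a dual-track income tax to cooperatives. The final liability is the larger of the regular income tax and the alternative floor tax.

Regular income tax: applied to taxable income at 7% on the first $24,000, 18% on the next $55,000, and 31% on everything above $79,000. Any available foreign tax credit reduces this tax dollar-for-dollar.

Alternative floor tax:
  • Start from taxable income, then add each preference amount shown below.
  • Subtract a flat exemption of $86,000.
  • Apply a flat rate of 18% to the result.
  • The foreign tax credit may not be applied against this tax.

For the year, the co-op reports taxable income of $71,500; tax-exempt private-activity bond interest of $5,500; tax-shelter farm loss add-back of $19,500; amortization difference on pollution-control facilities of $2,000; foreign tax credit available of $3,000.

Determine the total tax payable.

$7,230

Alternative floor tax:
  Adjusted income: $71,500 + $5,500 + $19,500 + $2,000 = $98,500
  Less exemption $86,000 → base $12,500
  $12,500 × 18% = $2,250

Regular income tax:
  $24,000 × 7% = $1,680
  $47,500 × 18% = $8,550
  → $10,230
  Less foreign tax credit $3,000 → $7,230

$7,230 > $2,250, so the regular income tax governs.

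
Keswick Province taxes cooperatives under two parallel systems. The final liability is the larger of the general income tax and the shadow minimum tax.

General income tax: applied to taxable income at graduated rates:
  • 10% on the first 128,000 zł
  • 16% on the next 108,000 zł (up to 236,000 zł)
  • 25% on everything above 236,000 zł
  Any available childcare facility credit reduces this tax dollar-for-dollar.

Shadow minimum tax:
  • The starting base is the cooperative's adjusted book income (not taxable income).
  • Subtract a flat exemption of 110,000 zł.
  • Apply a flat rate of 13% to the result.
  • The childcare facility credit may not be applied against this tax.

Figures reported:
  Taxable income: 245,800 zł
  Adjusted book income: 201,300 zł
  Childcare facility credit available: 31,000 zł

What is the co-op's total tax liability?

General income tax:
  128,000 zł × 10% = 12,800 zł
  108,000 zł × 16% = 17,280 zł
  9,800 zł × 25% = 2,450 zł
  → 32,530 zł
  Less childcare facility credit 31,000 zł → 1,530 zł

Shadow minimum tax:
  Base (adjusted book income): 201,300 zł
  Less exemption 110,000 zł → base 91,300 zł
  91,300 zł × 13% = 11,869 zł

11,869 zł > 1,530 zł, so the shadow minimum tax is the binding amount.

11,869 zł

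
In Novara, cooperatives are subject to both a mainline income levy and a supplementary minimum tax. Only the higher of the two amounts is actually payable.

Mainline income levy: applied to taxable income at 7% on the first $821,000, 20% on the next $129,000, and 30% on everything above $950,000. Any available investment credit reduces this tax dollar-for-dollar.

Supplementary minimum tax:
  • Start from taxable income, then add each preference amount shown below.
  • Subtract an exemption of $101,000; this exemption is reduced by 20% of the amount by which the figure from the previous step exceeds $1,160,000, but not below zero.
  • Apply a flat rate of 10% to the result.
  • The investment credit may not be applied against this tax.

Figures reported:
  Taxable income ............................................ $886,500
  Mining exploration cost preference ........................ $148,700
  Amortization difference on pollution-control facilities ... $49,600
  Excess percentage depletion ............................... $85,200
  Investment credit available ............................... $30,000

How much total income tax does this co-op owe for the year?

Mainline income levy:
  $821,000 × 7% = $57,470
  $65,500 × 20% = $13,100
  → $70,570
  Less investment credit $30,000 → $40,570

Supplementary minimum tax:
  Adjusted income: $886,500 + $148,700 + $49,600 + $85,200 = $1,170,000
  Exemption: $101,000 − 20% × ($1,170,000 − $1,160,000) = $101,000 − $2,000 = $99,000
  Base: $1,170,000 − $99,000 = $1,071,000
  $1,071,000 × 10% = $107,100

$107,100 > $40,570, so the supplementary minimum tax is the binding amount.

$107,100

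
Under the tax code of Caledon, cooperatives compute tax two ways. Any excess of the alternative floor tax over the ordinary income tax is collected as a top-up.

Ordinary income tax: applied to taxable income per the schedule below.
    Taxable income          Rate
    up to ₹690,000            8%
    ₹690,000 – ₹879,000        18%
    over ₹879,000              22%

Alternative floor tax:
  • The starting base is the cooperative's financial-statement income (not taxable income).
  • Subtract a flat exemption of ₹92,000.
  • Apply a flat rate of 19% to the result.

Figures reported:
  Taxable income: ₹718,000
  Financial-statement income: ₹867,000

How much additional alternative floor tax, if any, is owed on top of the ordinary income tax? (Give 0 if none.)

Ordinary income tax:
  ₹690,000 × 8% = ₹55,200
  ₹28,000 × 18% = ₹5,040
  → ₹60,240

Alternative floor tax:
  Base (financial-statement income): ₹867,000
  Less exemption ₹92,000 → base ₹775,000
  ₹775,000 × 19% = ₹147,250

Excess of alternative floor tax over ordinary income tax: ₹147,250 − ₹60,240 = ₹87,010.

₹87,010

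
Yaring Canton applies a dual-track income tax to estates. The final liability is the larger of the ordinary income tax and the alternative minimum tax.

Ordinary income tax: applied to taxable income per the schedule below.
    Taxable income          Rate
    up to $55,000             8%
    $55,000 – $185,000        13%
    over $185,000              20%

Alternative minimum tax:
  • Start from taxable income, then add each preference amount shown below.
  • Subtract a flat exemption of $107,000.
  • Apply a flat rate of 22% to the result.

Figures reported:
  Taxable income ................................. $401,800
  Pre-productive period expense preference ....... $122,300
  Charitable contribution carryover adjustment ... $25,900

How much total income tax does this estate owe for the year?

Ordinary income tax:
  $55,000 × 8% = $4,400
  $130,000 × 13% = $16,900
  $216,800 × 20% = $43,360
  → $64,660

Alternative minimum tax:
  Adjusted income: $401,800 + $122,300 + $25,900 = $550,000
  Less exemption $107,000 → base $443,000
  $443,000 × 22% = $97,460

$97,460 > $64,660, so the alternative minimum tax is the binding amount.

$97,460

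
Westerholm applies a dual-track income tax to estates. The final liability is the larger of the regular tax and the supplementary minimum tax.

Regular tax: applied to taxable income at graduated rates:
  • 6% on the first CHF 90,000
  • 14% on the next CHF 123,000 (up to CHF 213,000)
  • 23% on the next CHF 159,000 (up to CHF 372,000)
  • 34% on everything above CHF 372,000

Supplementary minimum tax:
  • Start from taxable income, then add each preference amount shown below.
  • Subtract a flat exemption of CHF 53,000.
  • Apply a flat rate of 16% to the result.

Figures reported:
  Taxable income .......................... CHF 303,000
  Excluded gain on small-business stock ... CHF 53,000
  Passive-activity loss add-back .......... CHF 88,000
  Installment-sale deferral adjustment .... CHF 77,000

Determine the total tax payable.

CHF 74,880

Regular tax:
  CHF 90,000 × 6% = CHF 5,400
  CHF 123,000 × 14% = CHF 17,220
  CHF 90,000 × 23% = CHF 20,700
  → CHF 43,320

Supplementary minimum tax:
  Adjusted income: CHF 303,000 + CHF 53,000 + CHF 88,000 + CHF 77,000 = CHF 521,000
  Less exemption CHF 53,000 → base CHF 468,000
  CHF 468,000 × 16% = CHF 74,880

CHF 74,880 > CHF 43,320, so the supplementary minimum tax is the binding amount.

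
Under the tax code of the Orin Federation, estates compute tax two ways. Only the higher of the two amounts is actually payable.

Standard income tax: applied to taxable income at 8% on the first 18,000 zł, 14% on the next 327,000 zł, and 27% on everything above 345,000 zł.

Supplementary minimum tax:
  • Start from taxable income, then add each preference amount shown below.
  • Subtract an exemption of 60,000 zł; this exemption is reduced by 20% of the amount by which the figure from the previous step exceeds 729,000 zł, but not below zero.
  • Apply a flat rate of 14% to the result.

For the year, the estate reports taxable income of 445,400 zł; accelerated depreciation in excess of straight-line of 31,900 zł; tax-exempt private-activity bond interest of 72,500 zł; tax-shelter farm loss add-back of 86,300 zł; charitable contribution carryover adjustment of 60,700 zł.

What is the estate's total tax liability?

Supplementary minimum tax:
  Adjusted income: 445,400 zł + 31,900 zł + 72,500 zł + 86,300 zł + 60,700 zł = 696,800 zł
  Exemption: 696,800 zł ≤ 729,000 zł, so full 60,000 zł applies
  Base: 696,800 zł − 60,000 zł = 636,800 zł
  636,800 zł × 14% = 89,152 zł

Standard income tax:
  18,000 zł × 8% = 1,440 zł
  327,000 zł × 14% = 45,780 zł
  100,400 zł × 27% = 27,108 zł
  → 74,328 zł

89,152 zł > 74,328 zł, so the supplementary minimum tax is the binding amount.

89,152 zł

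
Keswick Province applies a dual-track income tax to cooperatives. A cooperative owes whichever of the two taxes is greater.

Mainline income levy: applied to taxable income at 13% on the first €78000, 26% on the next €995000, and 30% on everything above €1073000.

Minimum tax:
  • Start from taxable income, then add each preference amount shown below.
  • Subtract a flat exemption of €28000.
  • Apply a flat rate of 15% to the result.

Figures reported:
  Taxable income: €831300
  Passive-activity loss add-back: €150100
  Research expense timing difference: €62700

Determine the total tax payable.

Minimum tax:
  Adjusted income: €831300 + €150100 + €62700 = €1044100
  Less exemption €28000 → base €1016100
  €1016100 × 15% = €152415

Mainline income levy:
  €78000 × 13% = €10140
  €753300 × 26% = €195858
  → €205998

€205998 > €152415, so the mainline income levy governs.

€205998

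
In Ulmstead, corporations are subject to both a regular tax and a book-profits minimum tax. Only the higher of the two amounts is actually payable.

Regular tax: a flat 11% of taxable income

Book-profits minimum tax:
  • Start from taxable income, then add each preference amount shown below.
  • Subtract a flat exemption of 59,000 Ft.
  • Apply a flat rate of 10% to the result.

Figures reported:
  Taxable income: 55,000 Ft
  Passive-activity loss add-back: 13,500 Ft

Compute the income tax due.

Regular tax:
  55,000 Ft × 11% = 6,050 Ft

Book-profits minimum tax:
  Adjusted income: 55,000 Ft + 13,500 Ft = 68,500 Ft
  Less exemption 59,000 Ft → base 9,500 Ft
  9,500 Ft × 10% = 950 Ft

6,050 Ft > 950 Ft, so the regular tax governs.

6,050 Ft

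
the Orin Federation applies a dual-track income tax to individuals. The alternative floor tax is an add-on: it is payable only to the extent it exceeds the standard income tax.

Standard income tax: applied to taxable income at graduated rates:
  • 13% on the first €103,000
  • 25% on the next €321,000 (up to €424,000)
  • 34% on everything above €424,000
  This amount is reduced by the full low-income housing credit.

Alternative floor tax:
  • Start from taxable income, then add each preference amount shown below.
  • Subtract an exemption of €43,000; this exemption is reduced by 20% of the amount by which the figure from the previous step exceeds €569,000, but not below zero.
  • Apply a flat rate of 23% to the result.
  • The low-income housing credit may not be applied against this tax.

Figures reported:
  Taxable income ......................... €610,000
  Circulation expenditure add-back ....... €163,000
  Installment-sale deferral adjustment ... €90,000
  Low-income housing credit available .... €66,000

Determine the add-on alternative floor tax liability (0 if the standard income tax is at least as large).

€107,610

Alternative floor tax:
  Adjusted income: €610,000 + €163,000 + €90,000 = €863,000
  Exemption: 20% × (€863,000 − €569,000) = €58,800 ≥ €43,000, so the exemption is fully phased out
  Base: €863,000 − €0 = €863,000
  €863,000 × 23% = €198,490

Standard income tax:
  €103,000 × 13% = €13,390
  €321,000 × 25% = €80,250
  €186,000 × 34% = €63,240
  → €156,880
  Less low-income housing credit €66,000 → €90,880

Excess of alternative floor tax over standard income tax: €198,490 − €90,880 = €107,610.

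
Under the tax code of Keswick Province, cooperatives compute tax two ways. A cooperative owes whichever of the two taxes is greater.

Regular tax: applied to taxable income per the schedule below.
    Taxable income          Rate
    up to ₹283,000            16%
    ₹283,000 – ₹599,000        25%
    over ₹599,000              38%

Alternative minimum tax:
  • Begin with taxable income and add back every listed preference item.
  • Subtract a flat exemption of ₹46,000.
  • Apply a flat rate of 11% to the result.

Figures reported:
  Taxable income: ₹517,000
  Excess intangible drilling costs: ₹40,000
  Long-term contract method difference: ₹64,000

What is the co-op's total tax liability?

₹103,780

Regular tax:
  ₹283,000 × 16% = ₹45,280
  ₹234,000 × 25% = ₹58,500
  → ₹103,780

Alternative minimum tax:
  Adjusted income: ₹517,000 + ₹40,000 + ₹64,000 = ₹621,000
  Less exemption ₹46,000 → base ₹575,000
  ₹575,000 × 11% = ₹63,250

₹103,780 > ₹63,250, so the regular tax governs.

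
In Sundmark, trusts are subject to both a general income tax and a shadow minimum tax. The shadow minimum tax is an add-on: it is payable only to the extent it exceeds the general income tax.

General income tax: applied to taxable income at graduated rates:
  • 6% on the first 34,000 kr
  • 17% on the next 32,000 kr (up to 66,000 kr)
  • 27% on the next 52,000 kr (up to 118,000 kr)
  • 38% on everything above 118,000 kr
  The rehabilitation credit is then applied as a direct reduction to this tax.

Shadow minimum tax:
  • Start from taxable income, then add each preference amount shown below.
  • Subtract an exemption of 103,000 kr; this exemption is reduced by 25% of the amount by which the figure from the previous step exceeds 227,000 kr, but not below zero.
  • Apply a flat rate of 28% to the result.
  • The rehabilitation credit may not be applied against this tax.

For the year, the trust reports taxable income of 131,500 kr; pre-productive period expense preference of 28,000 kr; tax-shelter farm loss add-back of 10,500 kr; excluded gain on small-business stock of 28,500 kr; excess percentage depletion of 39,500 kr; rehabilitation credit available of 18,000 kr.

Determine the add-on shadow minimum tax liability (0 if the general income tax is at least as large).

General income tax:
  34,000 kr × 6% = 2,040 kr
  32,000 kr × 17% = 5,440 kr
  52,000 kr × 27% = 14,040 kr
  13,500 kr × 38% = 5,130 kr
  → 26,650 kr
  Less rehabilitation credit 18,000 kr → 8,650 kr

Shadow minimum tax:
  Adjusted income: 131,500 kr + 28,000 kr + 10,500 kr + 28,500 kr + 39,500 kr = 238,000 kr
  Exemption: 103,000 kr − 25% × (238,000 kr − 227,000 kr) = 103,000 kr − 2,750 kr = 100,250 kr
  Base: 238,000 kr − 100,250 kr = 137,750 kr
  137,750 kr × 28% = 38,570 kr

Excess of shadow minimum tax over general income tax: 38,570 kr − 8,650 kr = 29,920 kr.

29,920 kr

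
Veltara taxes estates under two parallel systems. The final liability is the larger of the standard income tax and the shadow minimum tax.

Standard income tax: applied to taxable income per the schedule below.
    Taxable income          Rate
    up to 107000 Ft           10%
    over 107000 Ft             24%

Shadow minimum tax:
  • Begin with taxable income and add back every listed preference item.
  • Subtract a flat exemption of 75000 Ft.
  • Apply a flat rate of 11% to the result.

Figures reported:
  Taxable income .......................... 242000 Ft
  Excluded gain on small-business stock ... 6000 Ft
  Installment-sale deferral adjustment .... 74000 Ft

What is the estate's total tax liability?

Standard income tax:
  107000 Ft × 10% = 10700 Ft
  135000 Ft × 24% = 32400 Ft
  → 43100 Ft

Shadow minimum tax:
  Adjusted income: 242000 Ft + 6000 Ft + 74000 Ft = 322000 Ft
  Less exemption 75000 Ft → base 247000 Ft
  247000 Ft × 11% = 27170 Ft

43100 Ft > 27170 Ft, so the standard income tax governs.

43100 Ft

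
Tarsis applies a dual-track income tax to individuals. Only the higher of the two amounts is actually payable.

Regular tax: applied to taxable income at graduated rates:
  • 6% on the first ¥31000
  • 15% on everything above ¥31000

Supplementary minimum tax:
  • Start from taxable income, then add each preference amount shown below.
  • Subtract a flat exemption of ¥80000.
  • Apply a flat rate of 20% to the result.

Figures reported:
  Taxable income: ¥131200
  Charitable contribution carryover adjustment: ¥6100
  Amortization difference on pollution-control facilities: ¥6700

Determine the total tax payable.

¥16890

Supplementary minimum tax:
  Adjusted income: ¥131200 + ¥6100 + ¥6700 = ¥144000
  Less exemption ¥80000 → base ¥64000
  ¥64000 × 20% = ¥12800

Regular tax:
  ¥31000 × 6% = ¥1860
  ¥100200 × 15% = ¥15030
  → ¥16890

¥16890 > ¥12800, so the regular tax governs.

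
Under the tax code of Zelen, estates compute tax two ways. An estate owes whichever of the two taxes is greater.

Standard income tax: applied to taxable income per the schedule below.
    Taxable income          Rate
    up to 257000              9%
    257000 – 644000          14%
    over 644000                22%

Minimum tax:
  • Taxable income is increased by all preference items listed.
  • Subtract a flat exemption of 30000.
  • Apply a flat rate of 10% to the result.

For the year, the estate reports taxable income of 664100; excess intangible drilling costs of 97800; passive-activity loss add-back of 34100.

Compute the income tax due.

81732

Standard income tax:
  257000 × 9% = 23130
  387000 × 14% = 54180
  20100 × 22% = 4422
  → 81732

Minimum tax:
  Adjusted income: 664100 + 97800 + 34100 = 796000
  Less exemption 30000 → base 766000
  766000 × 10% = 76600

81732 > 76600, so the standard income tax governs.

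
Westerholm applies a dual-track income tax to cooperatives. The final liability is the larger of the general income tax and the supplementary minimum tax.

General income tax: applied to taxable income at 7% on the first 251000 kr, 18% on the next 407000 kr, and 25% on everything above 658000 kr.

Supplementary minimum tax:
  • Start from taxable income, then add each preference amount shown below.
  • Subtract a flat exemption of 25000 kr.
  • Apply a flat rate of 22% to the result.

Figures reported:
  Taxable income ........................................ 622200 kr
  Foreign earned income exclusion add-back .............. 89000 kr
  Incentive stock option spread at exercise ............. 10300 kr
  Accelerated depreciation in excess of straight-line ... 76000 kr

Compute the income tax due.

Supplementary minimum tax:
  Adjusted income: 622200 kr + 89000 kr + 10300 kr + 76000 kr = 797500 kr
  Less exemption 25000 kr → base 772500 kr
  772500 kr × 22% = 169950 kr

General income tax:
  251000 kr × 7% = 17570 kr
  371200 kr × 18% = 66816 kr
  → 84386 kr

169950 kr > 84386 kr, so the supplementary minimum tax is the binding amount.

169950 kr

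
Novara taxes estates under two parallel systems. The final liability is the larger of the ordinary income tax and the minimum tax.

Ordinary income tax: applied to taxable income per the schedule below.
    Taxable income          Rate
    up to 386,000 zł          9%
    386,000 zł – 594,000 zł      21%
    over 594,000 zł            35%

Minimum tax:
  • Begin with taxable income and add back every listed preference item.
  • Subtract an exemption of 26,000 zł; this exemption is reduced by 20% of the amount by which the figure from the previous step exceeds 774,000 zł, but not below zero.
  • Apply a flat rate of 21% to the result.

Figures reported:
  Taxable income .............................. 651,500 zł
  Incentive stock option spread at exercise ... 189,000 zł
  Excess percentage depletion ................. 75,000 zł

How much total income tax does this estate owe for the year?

Minimum tax:
  Adjusted income: 651,500 zł + 189,000 zł + 75,000 zł = 915,500 zł
  Exemption: 20% × (915,500 zł − 774,000 zł) = 28,300 zł ≥ 26,000 zł, so the exemption is fully phased out
  Base: 915,500 zł − 0 zł = 915,500 zł
  915,500 zł × 21% = 192,255 zł

Ordinary income tax:
  386,000 zł × 9% = 34,740 zł
  208,000 zł × 21% = 43,680 zł
  57,500 zł × 35% = 20,125 zł
  → 98,545 zł

192,255 zł > 98,545 zł, so the minimum tax is the binding amount.

192,255 zł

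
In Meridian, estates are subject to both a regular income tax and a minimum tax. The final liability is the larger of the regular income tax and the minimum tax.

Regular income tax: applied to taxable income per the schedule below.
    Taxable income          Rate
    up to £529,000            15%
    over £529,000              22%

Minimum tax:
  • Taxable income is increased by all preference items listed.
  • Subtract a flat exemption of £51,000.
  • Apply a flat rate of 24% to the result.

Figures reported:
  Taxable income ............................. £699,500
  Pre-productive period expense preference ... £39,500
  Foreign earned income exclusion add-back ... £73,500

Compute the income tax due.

Minimum tax:
  Adjusted income: £699,500 + £39,500 + £73,500 = £812,500
  Less exemption £51,000 → base £761,500
  £761,500 × 24% = £182,760

Regular income tax:
  £529,000 × 15% = £79,350
  £170,500 × 22% = £37,510
  → £116,860

£182,760 > £116,860, so the minimum tax is the binding amount.

£182,760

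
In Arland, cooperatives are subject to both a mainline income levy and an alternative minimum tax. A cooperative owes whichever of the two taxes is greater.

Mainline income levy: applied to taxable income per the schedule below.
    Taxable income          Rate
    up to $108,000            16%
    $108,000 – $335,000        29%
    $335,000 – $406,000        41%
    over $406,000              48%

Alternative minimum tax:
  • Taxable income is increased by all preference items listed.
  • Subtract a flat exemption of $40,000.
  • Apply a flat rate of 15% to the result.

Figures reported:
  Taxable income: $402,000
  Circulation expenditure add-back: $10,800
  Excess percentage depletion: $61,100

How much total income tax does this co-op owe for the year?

Alternative minimum tax:
  Adjusted income: $402,000 + $10,800 + $61,100 = $473,900
  Less exemption $40,000 → base $433,900
  $433,900 × 15% = $65,085

Mainline income levy:
  $108,000 × 16% = $17,280
  $227,000 × 29% = $65,830
  $67,000 × 41% = $27,470
  → $110,580

$110,580 > $65,085, so the mainline income levy governs.

$110,580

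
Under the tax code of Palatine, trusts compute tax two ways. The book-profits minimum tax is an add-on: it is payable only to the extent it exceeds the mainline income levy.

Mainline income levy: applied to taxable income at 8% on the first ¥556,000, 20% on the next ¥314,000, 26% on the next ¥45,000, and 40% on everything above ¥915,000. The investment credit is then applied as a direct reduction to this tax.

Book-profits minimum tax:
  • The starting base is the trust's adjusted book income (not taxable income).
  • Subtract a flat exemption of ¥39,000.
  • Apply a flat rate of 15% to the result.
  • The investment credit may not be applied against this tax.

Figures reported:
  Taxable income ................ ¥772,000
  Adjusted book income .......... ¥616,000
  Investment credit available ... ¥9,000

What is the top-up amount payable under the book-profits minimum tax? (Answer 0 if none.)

¥7,870

Book-profits minimum tax:
  Base (adjusted book income): ¥616,000
  Less exemption ¥39,000 → base ¥577,000
  ¥577,000 × 15% = ¥86,550

Mainline income levy:
  ¥556,000 × 8% = ¥44,480
  ¥216,000 × 20% = ¥43,200
  → ¥87,680
  Less investment credit ¥9,000 → ¥78,680

Excess of book-profits minimum tax over mainline income levy: ¥86,550 − ¥78,680 = ¥7,870.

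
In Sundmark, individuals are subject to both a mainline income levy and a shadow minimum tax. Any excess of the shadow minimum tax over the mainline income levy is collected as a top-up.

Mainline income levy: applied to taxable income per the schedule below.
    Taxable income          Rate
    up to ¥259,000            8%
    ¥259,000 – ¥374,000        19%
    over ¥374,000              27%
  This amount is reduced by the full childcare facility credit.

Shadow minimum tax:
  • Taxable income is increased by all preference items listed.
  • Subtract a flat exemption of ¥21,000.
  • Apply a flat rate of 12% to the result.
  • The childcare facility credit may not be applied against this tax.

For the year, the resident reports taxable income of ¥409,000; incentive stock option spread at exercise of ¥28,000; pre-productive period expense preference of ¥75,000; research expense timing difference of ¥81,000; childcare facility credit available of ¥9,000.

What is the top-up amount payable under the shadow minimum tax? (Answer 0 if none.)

¥25,620

Shadow minimum tax:
  Adjusted income: ¥409,000 + ¥28,000 + ¥75,000 + ¥81,000 = ¥593,000
  Less exemption ¥21,000 → base ¥572,000
  ¥572,000 × 12% = ¥68,640

Mainline income levy:
  ¥259,000 × 8% = ¥20,720
  ¥115,000 × 19% = ¥21,850
  ¥35,000 × 27% = ¥9,450
  → ¥52,020
  Less childcare facility credit ¥9,000 → ¥43,020

Excess of shadow minimum tax over mainline income levy: ¥68,640 − ¥43,020 = ¥25,620.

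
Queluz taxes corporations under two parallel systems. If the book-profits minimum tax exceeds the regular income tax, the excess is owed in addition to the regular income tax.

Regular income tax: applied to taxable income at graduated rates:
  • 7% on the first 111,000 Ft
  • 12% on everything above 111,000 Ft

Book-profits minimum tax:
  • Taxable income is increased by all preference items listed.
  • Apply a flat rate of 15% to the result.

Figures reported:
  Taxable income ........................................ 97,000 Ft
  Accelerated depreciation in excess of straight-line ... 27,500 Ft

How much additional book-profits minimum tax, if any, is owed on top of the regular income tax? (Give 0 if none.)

11,885 Ft

Book-profits minimum tax:
  Adjusted income: 97,000 Ft + 27,500 Ft = 124,500 Ft
  124,500 Ft × 15% = 18,675 Ft

Regular income tax:
  97,000 Ft × 7% = 6,790 Ft

Excess of book-profits minimum tax over regular income tax: 18,675 Ft − 6,790 Ft = 11,885 Ft.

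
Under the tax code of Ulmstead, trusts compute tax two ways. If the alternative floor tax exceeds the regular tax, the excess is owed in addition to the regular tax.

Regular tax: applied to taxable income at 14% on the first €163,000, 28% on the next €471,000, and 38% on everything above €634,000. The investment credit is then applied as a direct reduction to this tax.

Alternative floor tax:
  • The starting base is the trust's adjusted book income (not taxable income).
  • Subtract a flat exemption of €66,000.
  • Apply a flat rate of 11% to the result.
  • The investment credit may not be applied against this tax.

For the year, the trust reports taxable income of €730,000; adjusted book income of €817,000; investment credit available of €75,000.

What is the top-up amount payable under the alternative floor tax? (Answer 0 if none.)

Regular tax:
  €163,000 × 14% = €22,820
  €471,000 × 28% = €131,880
  €96,000 × 38% = €36,480
  → €191,180
  Less investment credit €75,000 → €116,180

Alternative floor tax:
  Base (adjusted book income): €817,000
  Less exemption €66,000 → base €751,000
  €751,000 × 11% = €82,610

€82,610 ≤ €116,180, so no add-on is due.

€0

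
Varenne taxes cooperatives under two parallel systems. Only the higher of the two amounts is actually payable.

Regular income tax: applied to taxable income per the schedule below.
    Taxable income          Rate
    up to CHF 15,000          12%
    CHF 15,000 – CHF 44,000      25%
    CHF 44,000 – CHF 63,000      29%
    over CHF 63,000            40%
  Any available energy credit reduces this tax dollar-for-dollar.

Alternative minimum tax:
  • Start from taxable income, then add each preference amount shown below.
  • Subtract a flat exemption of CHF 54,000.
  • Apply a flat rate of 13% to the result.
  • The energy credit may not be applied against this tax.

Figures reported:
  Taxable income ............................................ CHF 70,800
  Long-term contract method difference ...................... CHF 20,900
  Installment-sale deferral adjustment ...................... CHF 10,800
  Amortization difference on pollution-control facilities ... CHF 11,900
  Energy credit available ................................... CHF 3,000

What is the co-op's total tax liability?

Regular income tax:
  CHF 15,000 × 12% = CHF 1,800
  CHF 29,000 × 25% = CHF 7,250
  CHF 19,000 × 29% = CHF 5,510
  CHF 7,800 × 40% = CHF 3,120
  → CHF 17,680
  Less energy credit CHF 3,000 → CHF 14,680

Alternative minimum tax:
  Adjusted income: CHF 70,800 + CHF 20,900 + CHF 10,800 + CHF 11,900 = CHF 114,400
  Less exemption CHF 54,000 → base CHF 60,400
  CHF 60,400 × 13% = CHF 7,852

CHF 14,680 > CHF 7,852, so the regular income tax governs.

CHF 14,680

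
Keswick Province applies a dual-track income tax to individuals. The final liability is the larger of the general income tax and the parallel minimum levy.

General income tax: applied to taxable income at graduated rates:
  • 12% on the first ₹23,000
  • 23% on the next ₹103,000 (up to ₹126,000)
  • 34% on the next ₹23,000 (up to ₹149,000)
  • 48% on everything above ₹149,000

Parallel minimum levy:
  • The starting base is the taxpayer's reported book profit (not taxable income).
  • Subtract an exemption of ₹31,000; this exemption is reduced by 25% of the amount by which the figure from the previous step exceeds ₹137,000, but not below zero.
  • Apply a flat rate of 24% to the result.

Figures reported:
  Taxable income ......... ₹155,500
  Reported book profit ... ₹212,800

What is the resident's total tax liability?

₹48,180

General income tax:
  ₹23,000 × 12% = ₹2,760
  ₹103,000 × 23% = ₹23,690
  ₹23,000 × 34% = ₹7,820
  ₹6,500 × 48% = ₹3,120
  → ₹37,390

Parallel minimum levy:
  Base (reported book profit): ₹212,800
  Exemption: ₹31,000 − 25% × (₹212,800 − ₹137,000) = ₹31,000 − ₹18,950 = ₹12,050
  Base: ₹212,800 − ₹12,050 = ₹200,750
  ₹200,750 × 24% = ₹48,180

₹48,180 > ₹37,390, so the parallel minimum levy is the binding amount.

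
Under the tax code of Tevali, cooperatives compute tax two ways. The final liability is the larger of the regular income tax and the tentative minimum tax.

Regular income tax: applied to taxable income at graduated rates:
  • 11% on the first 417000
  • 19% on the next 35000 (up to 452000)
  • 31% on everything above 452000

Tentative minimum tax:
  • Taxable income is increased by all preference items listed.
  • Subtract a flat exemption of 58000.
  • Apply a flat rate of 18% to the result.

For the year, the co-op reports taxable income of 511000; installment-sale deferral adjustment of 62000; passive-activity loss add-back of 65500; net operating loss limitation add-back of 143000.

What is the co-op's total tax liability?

130230

Tentative minimum tax:
  Adjusted income: 511000 + 62000 + 65500 + 143000 = 781500
  Less exemption 58000 → base 723500
  723500 × 18% = 130230

Regular income tax:
  417000 × 11% = 45870
  35000 × 19% = 6650
  59000 × 31% = 18290
  → 70810

130230 > 70810, so the tentative minimum tax is the binding amount.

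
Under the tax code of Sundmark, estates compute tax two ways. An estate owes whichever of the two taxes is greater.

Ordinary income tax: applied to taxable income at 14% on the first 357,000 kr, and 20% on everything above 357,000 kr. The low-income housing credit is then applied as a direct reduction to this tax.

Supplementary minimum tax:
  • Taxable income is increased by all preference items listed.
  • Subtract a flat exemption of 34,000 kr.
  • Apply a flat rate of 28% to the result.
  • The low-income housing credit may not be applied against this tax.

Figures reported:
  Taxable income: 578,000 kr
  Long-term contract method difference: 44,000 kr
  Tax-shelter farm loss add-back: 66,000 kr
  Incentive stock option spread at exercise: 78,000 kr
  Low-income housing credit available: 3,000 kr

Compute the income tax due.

204,960 kr

Supplementary minimum tax:
  Adjusted income: 578,000 kr + 44,000 kr + 66,000 kr + 78,000 kr = 766,000 kr
  Less exemption 34,000 kr → base 732,000 kr
  732,000 kr × 28% = 204,960 kr

Ordinary income tax:
  357,000 kr × 14% = 49,980 kr
  221,000 kr × 20% = 44,200 kr
  → 94,180 kr
  Less low-income housing credit 3,000 kr → 91,180 kr

204,960 kr > 91,180 kr, so the supplementary minimum tax is the binding amount.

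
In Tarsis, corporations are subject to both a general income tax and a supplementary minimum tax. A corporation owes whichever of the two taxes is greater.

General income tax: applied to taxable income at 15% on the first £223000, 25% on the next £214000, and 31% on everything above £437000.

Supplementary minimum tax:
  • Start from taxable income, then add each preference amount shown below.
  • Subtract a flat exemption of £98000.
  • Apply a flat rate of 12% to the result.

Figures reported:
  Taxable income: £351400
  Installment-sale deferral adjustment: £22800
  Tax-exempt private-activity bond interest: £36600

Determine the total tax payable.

£65550

Supplementary minimum tax:
  Adjusted income: £351400 + £22800 + £36600 = £410800
  Less exemption £98000 → base £312800
  £312800 × 12% = £37536

General income tax:
  £223000 × 15% = £33450
  £128400 × 25% = £32100
  → £65550

£65550 > £37536, so the general income tax governs.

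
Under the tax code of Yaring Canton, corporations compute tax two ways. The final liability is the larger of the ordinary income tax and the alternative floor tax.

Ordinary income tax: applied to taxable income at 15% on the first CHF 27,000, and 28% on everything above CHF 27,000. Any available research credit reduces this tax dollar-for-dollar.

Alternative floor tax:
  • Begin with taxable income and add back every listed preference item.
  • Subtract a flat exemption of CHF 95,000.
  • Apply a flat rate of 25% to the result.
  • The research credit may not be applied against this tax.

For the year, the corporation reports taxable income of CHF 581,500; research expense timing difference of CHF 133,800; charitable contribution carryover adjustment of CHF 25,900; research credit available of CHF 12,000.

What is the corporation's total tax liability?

CHF 161,550

Alternative floor tax:
  Adjusted income: CHF 581,500 + CHF 133,800 + CHF 25,900 = CHF 741,200
  Less exemption CHF 95,000 → base CHF 646,200
  CHF 646,200 × 25% = CHF 161,550

Ordinary income tax:
  CHF 27,000 × 15% = CHF 4,050
  CHF 554,500 × 28% = CHF 155,260
  → CHF 159,310
  Less research credit CHF 12,000 → CHF 147,310

CHF 161,550 > CHF 147,310, so the alternative floor tax is the binding amount.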